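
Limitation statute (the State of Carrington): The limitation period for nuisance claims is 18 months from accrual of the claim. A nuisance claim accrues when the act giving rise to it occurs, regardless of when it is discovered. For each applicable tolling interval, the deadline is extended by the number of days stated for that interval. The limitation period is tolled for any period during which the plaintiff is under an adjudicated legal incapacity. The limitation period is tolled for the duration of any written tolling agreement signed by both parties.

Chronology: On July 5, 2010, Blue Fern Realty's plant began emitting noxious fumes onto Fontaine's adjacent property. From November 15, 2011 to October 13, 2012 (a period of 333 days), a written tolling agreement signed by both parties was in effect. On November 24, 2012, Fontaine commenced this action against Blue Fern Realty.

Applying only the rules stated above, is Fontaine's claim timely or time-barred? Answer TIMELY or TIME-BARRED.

The limitation period began to run on July 5, 2010.
The untolled deadline — 18 months after July 5, 2010 — is January 5, 2012.
The written tolling agreement from November 15, 2011 to October 13, 2012 tolled the period for 333 days, extending the deadline to December 3, 2012.
The November 24, 2012 filing precedes the December 3, 2012 deadline; the claim is timely.

TIMELY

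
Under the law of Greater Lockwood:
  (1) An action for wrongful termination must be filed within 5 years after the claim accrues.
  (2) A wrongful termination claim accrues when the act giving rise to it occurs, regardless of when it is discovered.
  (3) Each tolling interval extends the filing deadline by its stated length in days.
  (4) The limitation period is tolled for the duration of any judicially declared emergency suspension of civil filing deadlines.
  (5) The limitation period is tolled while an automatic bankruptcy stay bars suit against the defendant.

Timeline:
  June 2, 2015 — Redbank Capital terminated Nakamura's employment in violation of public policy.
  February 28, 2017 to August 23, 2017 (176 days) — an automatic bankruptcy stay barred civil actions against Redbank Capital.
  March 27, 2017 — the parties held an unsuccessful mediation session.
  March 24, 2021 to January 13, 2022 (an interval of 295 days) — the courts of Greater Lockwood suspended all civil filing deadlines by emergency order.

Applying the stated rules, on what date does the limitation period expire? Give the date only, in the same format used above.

November 25, 2020

The claim accrued on June 2, 2015, when the wrongful act occurred.
The untolled deadline — 5 years after June 2, 2015 — is June 2, 2020.
Because the automatic bankruptcy stay ran from February 28, 2017 to August 23, 2017, the deadline is extended by 176 days to November 25, 2020.
The emergency suspension of filing deadlines starting March 24, 2021 came too late — the period had run on November 25, 2020 — and so does not extend the deadline.
Nothing else in the chronology tolls or restarts the period.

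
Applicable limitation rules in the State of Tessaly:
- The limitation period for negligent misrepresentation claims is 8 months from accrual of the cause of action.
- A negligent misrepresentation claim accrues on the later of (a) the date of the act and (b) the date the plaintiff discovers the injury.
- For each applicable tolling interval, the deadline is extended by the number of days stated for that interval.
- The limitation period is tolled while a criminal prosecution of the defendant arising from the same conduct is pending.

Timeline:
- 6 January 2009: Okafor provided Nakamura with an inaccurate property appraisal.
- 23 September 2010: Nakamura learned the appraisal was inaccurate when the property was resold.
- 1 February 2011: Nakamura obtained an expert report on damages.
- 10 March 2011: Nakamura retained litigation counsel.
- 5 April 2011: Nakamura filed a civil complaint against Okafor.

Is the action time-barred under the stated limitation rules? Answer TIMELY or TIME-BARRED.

Because discovery on 23 September 2010 post-dates the 6 January 2009 act, accrual under the later-of rule falls on 23 September 2010.
8 months from 23 September 2010 is 23 May 2011.
Nothing else in the chronology tolls or restarts the period.
The 5 April 2011 filing precedes the 23 May 2011 deadline; the claim is timely.

TIMELY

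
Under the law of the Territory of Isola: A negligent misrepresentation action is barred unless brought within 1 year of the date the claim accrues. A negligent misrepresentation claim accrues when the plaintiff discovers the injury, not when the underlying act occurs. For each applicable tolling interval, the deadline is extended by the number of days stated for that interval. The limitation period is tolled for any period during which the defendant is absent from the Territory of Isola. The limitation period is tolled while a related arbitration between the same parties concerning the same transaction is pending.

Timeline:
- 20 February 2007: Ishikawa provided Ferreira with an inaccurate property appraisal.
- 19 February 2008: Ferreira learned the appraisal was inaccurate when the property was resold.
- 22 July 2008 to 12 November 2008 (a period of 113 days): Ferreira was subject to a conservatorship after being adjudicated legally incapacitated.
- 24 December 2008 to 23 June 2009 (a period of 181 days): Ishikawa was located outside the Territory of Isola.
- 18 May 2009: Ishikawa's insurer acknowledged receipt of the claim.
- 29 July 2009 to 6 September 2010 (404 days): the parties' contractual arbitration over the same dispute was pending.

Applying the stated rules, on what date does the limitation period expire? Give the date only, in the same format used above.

27 September 2010

The claim did not accrue until Ferreira discovered the injury on 19 February 2008; the 20 February 2007 act date does not start the clock under the stated rule.
The untolled deadline — 1 year after 19 February 2008 — is 19 February 2009.
Because the defendant's absence from the jurisdiction ran from 24 December 2008 to 23 June 2009, the deadline is extended by 181 days to 19 August 2009.
The pending related arbitration from 29 July 2009 to 6 September 2010 tolled the period for 404 days, extending the deadline to 27 September 2010.
No stated provision tolls the period for the plaintiff's incapacity, so the interval from 22 July 2008 to 12 November 2008 has no effect on the deadline.
The other events in the timeline have no effect on the limitation period under the stated rules.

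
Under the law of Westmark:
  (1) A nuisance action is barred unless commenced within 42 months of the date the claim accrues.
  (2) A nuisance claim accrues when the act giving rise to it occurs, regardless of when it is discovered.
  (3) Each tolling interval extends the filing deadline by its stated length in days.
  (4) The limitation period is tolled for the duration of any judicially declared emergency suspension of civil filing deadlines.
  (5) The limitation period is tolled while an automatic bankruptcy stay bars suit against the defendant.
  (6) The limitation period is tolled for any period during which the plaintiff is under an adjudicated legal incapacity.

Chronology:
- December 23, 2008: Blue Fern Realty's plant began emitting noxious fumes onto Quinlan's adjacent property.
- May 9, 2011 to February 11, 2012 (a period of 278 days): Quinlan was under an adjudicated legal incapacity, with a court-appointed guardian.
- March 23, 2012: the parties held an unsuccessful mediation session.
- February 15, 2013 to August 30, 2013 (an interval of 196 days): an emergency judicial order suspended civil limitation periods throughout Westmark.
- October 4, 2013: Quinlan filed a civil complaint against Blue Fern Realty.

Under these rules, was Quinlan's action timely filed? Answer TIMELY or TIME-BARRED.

TIMELY

The claim accrued on December 23, 2008, when the wrongful act occurred.
The untolled deadline — 42 months after December 23, 2008 — is June 23, 2012.
The period was tolled for 278 days by the plaintiff's legal incapacity (May 9, 2011 to February 11, 2012), pushing the deadline to March 28, 2013.
The emergency suspension of filing deadlines from February 15, 2013 to August 30, 2013 tolled the period for 196 days, extending the deadline to October 10, 2013.
The other events in the timeline have no effect on the limitation period under the stated rules.
The October 4, 2013 filing precedes the October 10, 2013 deadline; the claim is timely.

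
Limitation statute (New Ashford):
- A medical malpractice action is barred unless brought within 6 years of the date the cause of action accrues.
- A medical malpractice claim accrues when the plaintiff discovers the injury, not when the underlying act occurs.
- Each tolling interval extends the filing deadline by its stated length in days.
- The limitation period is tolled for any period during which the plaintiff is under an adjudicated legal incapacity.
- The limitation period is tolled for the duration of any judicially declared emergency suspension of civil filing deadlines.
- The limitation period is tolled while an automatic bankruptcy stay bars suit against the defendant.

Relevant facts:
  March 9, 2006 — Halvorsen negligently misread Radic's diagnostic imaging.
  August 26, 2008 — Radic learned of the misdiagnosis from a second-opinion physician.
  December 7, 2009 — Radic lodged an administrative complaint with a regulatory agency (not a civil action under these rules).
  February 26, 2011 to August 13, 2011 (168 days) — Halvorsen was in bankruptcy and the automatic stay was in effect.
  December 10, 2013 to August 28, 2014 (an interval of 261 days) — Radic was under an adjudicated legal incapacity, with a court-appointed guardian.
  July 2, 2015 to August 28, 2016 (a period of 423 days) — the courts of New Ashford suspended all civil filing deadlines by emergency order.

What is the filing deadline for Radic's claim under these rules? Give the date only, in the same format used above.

Accrual is tied to discovery, so the period began on August 26, 2008 rather than on March 9, 2006 when the act occurred.
Adding the 6 years base period to August 26, 2008 gives a deadline of August 26, 2014, before any tolling.
The automatic bankruptcy stay from February 26, 2011 to August 13, 2011 tolled the period for 168 days, extending the deadline to February 10, 2015.
Because the plaintiff's legal incapacity ran from December 10, 2013 to August 28, 2014, the deadline is extended by 261 days to October 29, 2015.
Because the emergency suspension of filing deadlines ran from July 2, 2015 to August 28, 2016, the deadline is extended by 423 days to December 25, 2016.
Nothing else in the chronology tolls or restarts the period.

December 25, 2016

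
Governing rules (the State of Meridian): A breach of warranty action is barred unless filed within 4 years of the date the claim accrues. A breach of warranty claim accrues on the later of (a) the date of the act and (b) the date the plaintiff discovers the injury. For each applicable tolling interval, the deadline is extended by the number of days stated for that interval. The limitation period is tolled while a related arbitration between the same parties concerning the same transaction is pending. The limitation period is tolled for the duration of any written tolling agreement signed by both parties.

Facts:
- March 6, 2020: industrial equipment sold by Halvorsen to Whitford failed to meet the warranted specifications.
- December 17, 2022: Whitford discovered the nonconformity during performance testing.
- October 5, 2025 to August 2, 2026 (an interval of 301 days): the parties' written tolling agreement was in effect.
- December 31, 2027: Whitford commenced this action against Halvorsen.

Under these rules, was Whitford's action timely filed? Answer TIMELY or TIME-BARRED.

TIME-BARRED

Because discovery on December 17, 2022 post-dates the March 6, 2020 act, accrual under the later-of rule falls on December 17, 2022.
Adding the 4 years base period to December 17, 2022 gives a deadline of December 17, 2026, before any tolling.
The period was tolled for 301 days by the written tolling agreement (October 5, 2025 to August 2, 2026), pushing the deadline to October 14, 2027.
Filing on December 31, 2027 missed the October 14, 2027 deadline — the action is time-barred.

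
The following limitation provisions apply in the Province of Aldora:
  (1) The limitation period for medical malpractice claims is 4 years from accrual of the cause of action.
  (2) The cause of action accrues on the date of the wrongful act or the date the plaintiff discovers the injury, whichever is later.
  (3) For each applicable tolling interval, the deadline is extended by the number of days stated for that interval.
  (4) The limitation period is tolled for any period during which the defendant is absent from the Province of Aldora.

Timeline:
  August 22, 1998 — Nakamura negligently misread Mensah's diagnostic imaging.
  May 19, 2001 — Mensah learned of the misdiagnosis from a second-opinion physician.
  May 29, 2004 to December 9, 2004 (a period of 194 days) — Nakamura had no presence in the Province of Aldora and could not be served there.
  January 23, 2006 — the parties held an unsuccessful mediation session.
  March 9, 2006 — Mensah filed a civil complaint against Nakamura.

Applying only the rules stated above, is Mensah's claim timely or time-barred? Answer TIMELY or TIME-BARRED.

TIME-BARRED

The claim accrued on May 19, 2001 — the later of the August 22, 1998 act and the May 19, 2001 discovery.
4 years from May 19, 2001 is May 19, 2005.
Because the defendant's absence from the jurisdiction ran from May 29, 2004 to December 9, 2004, the deadline is extended by 194 days to November 29, 2005.
Nothing else in the chronology tolls or restarts the period.
The March 9, 2006 filing falls after the November 29, 2005 deadline; the claim is time-barred.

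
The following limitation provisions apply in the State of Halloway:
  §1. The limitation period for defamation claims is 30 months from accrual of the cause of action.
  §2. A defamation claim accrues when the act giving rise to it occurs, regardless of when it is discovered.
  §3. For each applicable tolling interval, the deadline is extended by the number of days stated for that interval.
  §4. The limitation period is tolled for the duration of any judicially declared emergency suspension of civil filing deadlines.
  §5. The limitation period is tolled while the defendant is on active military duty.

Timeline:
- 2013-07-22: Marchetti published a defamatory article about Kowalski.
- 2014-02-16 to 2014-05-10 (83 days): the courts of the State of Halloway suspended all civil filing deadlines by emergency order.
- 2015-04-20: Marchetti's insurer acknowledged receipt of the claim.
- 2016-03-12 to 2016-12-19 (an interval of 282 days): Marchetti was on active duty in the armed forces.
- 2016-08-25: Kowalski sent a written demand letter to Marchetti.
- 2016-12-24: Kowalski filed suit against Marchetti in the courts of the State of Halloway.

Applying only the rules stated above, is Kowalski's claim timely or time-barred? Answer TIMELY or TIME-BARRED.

TIMELY

The limitation period began to run on 2013-07-22.
30 months from 2013-07-22 is 2016-01-22.
Because the emergency suspension of filing deadlines ran from 2014-02-16 to 2014-05-10, the deadline is extended by 83 days to 2016-04-14.
The period was tolled for 282 days by the defendant's active military service (2016-03-12 to 2016-12-19), pushing the deadline to 2017-01-21.
The other events in the timeline have no effect on the limitation period under the stated rules.
The 2016-12-24 filing precedes the 2017-01-21 deadline; the claim is timely.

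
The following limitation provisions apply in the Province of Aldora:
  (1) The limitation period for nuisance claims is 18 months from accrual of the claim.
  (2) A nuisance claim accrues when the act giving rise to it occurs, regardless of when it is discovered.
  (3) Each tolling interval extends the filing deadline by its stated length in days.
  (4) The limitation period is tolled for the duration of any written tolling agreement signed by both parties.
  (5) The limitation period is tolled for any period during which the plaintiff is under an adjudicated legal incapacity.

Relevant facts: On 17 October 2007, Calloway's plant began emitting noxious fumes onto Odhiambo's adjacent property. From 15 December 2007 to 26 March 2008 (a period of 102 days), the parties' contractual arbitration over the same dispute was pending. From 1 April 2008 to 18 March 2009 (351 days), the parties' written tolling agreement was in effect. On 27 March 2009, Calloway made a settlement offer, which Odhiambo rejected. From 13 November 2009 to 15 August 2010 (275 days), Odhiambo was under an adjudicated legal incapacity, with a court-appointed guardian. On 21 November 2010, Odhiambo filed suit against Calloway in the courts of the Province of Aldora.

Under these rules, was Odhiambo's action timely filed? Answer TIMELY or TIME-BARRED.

TIMELY

The claim accrued on 17 October 2007, the date of the act.
Adding the 18 months base period to 17 October 2007 gives a deadline of 17 April 2009, before any tolling.
Because the written tolling agreement ran from 1 April 2008 to 18 March 2009, the deadline is extended by 351 days to 3 April 2010.
The period was tolled for 275 days by the plaintiff's legal incapacity (13 November 2009 to 15 August 2010), pushing the deadline to 3 January 2011.
Although a pending arbitration ran from 15 December 2007 to 26 March 2008, the stated rules do not make that a tolling event, so it is disregarded.
Nothing else in the chronology tolls or restarts the period.
The 21 November 2010 filing precedes the 3 January 2011 deadline; the claim is timely.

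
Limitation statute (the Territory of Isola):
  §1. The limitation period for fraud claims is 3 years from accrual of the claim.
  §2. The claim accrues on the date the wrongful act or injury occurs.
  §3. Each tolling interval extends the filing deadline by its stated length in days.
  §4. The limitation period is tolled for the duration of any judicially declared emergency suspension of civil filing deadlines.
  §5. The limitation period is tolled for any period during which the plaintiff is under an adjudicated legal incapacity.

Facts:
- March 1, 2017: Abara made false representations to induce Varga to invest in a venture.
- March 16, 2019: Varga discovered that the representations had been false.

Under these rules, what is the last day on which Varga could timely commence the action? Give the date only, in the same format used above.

The claim accrued on March 1, 2017, when the wrongful act occurred; under the stated occurrence rule the March 16, 2019 discovery does not delay accrual.
Adding the 3 years base period to March 1, 2017 gives a deadline of March 1, 2020, before any tolling.

March 1, 2020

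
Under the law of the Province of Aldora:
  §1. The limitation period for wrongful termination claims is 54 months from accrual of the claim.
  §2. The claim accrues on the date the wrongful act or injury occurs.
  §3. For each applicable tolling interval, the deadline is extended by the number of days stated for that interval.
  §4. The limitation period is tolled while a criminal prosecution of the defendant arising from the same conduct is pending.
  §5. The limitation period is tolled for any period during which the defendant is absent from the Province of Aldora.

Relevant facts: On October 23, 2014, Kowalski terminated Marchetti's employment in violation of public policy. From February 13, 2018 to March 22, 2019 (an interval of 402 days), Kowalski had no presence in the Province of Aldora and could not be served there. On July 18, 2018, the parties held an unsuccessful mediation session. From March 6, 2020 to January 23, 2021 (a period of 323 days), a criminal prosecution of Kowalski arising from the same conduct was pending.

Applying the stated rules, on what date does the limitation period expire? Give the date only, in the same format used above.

April 17, 2021

The claim accrued on October 23, 2014, when the wrongful act occurred.
Adding the 54 months base period to October 23, 2014 gives a deadline of April 23, 2019, before any tolling.
Because the defendant's absence from the jurisdiction ran from February 13, 2018 to March 22, 2019, the deadline is extended by 402 days to May 29, 2020.
Because the pending criminal prosecution ran from March 6, 2020 to January 23, 2021, the deadline is extended by 323 days to April 17, 2021.
Nothing else in the chronology tolls or restarts the period.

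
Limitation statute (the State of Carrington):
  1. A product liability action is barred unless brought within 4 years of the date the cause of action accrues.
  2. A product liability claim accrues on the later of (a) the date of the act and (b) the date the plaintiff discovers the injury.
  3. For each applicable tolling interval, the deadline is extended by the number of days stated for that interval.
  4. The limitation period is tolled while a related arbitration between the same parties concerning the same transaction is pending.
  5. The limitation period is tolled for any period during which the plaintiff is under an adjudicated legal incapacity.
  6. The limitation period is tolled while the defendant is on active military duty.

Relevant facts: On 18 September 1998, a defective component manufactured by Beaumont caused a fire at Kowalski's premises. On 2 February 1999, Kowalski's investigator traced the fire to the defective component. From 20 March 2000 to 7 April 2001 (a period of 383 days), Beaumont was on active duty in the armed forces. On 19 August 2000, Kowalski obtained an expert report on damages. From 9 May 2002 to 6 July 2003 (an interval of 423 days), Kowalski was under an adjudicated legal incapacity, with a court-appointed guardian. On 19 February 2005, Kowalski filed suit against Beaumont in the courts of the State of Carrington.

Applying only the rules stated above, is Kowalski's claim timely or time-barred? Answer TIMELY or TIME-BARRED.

Because discovery on 2 February 1999 post-dates the 18 September 1998 act, accrual under the later-of rule falls on 2 February 1999.
The untolled deadline — 4 years after 2 February 1999 — is 2 February 2003.
Because the defendant's active military service ran from 20 March 2000 to 7 April 2001, the deadline is extended by 383 days to 20 February 2004.
Because the plaintiff's legal incapacity ran from 9 May 2002 to 6 July 2003, the deadline is extended by 423 days to 18 April 2005.
The other events in the timeline have no effect on the limitation period under the stated rules.
The 19 February 2005 filing precedes the 18 April 2005 deadline; the claim is timely.

TIMELY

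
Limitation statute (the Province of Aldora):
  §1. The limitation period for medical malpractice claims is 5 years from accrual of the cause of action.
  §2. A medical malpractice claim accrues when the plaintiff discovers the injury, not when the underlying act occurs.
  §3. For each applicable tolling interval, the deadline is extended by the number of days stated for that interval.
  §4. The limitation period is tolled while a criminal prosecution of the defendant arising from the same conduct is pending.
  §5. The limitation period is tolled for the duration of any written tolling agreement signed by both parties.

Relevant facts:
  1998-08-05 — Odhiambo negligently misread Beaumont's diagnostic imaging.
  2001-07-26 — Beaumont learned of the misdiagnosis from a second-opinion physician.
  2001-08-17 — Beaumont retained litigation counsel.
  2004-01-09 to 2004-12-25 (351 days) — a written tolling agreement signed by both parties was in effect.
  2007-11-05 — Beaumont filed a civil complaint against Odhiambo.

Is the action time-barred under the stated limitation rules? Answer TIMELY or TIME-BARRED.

The claim did not accrue until Beaumont discovered the injury on 2001-07-26; the 1998-08-05 act date does not start the clock under the stated rule.
5 years from 2001-07-26 is 2006-07-26.
The period was tolled for 351 days by the written tolling agreement (2004-01-09 to 2004-12-25), pushing the deadline to 2007-07-12.
None of the other events listed affects the running of the period under the stated rules.
Beaumont filed on 2007-11-05, after the 2007-07-12 deadline, so the action is time-barred.

TIME-BARRED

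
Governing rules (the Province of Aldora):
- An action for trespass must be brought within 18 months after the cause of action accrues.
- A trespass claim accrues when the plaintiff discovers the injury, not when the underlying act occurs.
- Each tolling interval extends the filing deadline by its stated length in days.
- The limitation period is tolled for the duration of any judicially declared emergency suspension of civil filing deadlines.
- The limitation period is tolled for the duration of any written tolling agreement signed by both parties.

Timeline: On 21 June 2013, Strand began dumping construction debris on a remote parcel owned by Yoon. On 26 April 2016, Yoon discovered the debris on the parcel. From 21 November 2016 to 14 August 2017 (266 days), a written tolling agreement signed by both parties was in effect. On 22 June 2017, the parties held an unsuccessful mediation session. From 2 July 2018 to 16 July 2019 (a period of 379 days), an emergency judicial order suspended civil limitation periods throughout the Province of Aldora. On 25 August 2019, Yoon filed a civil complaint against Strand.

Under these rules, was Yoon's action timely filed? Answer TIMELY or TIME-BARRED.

TIME-BARRED

Accrual is tied to discovery, so the period began on 26 April 2016 rather than on 21 June 2013 when the act occurred.
Adding the 18 months base period to 26 April 2016 gives a deadline of 26 October 2017, before any tolling.
The period was tolled for 266 days by the written tolling agreement (21 November 2016 to 14 August 2017), pushing the deadline to 19 July 2018.
The emergency suspension of filing deadlines from 2 July 2018 to 16 July 2019 tolled the period for 379 days, extending the deadline to 2 August 2019.
Nothing else in the chronology tolls or restarts the period.
Filing on 25 August 2019 missed the 2 August 2019 deadline — the action is time-barred.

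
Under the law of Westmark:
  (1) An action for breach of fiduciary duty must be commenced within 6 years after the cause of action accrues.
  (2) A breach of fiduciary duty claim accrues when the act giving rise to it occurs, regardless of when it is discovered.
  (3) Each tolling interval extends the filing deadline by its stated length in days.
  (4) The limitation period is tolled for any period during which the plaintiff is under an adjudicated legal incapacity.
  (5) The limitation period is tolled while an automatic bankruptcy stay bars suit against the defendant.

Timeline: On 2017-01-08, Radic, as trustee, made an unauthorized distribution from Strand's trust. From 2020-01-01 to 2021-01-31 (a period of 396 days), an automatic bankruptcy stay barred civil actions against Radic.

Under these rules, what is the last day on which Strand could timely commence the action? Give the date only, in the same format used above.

2024-02-08

The limitation period began to run on 2017-01-08.
Adding the 6 years base period to 2017-01-08 gives a deadline of 2023-01-08, before any tolling.
Because the automatic bankruptcy stay ran from 2020-01-01 to 2021-01-31, the deadline is extended by 396 days to 2024-02-08.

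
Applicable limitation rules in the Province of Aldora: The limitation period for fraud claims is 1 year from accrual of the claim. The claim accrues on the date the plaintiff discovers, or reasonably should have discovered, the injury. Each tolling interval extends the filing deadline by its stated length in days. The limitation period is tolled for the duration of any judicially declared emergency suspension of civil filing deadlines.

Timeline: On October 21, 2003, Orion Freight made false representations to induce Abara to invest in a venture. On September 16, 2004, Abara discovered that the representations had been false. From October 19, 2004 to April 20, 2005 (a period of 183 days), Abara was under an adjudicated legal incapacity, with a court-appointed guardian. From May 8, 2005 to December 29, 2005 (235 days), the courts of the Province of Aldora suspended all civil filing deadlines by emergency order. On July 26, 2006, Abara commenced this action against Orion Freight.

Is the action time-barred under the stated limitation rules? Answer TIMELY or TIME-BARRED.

Accrual is tied to discovery, so the period began on September 16, 2004 rather than on October 21, 2003 when the act occurred.
The untolled deadline — 1 year after September 16, 2004 — is September 16, 2005.
Because the emergency suspension of filing deadlines ran from May 8, 2005 to December 29, 2005, the deadline is extended by 235 days to May 9, 2006.
No stated provision tolls the period for the plaintiff's incapacity, so the interval from October 19, 2004 to April 20, 2005 has no effect on the deadline.
The July 26, 2006 filing falls after the May 9, 2006 deadline; the claim is time-barred.

TIME-BARRED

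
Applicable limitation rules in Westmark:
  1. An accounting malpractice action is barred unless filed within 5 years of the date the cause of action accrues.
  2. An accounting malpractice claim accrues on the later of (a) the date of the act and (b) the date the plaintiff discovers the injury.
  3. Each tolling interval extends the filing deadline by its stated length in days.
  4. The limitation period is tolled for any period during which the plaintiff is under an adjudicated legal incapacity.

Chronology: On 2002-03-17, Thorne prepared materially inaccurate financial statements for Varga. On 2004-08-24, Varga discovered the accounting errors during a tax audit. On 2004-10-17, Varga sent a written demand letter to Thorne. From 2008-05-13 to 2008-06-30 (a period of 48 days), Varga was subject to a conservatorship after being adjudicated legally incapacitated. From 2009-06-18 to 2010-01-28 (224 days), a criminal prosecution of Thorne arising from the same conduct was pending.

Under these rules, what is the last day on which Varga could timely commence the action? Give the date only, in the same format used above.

2009-10-11

The claim accrued on 2004-08-24 — the later of the 2002-03-17 act and the 2004-08-24 discovery.
The untolled deadline — 5 years after 2004-08-24 — is 2009-08-24.
The plaintiff's legal incapacity from 2008-05-13 to 2008-06-30 tolled the period for 48 days, extending the deadline to 2009-10-11.
The pending criminal prosecution from 2009-06-18 to 2010-01-28 does not toll the period, because no stated rule makes a criminal prosecution a tolling event.
None of the other events listed affects the running of the period under the stated rules.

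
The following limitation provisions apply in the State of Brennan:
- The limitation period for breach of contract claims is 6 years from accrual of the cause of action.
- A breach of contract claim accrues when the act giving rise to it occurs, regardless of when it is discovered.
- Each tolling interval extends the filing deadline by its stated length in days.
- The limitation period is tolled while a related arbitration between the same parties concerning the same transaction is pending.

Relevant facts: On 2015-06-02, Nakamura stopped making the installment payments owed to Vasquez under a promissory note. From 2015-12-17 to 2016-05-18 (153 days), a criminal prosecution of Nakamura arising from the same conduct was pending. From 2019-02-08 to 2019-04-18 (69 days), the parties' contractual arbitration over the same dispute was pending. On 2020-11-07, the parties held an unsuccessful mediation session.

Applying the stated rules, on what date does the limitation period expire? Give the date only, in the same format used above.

The limitation period began to run on 2015-06-02.
6 years from 2015-06-02 is 2021-06-02.
Because the pending related arbitration ran from 2019-02-08 to 2019-04-18, the deadline is extended by 69 days to 2021-08-10.
No stated provision tolls the period for a criminal prosecution, so the interval from 2015-12-17 to 2016-05-18 has no effect on the deadline.
The other events in the timeline have no effect on the limitation period under the stated rules.

2021-08-10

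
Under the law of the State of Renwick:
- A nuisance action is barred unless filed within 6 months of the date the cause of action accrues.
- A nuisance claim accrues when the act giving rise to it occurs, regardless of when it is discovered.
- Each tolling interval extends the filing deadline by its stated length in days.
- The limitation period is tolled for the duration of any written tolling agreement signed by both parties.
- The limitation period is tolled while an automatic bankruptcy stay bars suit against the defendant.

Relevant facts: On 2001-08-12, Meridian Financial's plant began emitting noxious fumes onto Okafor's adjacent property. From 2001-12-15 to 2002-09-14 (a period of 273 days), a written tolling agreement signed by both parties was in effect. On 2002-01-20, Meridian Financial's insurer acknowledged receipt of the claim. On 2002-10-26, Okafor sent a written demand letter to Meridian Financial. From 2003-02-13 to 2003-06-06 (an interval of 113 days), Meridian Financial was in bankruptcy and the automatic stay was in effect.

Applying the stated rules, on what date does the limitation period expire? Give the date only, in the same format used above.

The claim accrued on 2001-08-12, when the wrongful act occurred.
The untolled deadline — 6 months after 2001-08-12 — is 2002-02-12.
The period was tolled for 273 days by the written tolling agreement (2001-12-15 to 2002-09-14), pushing the deadline to 2002-11-12.
The automatic bankruptcy stay from 2003-02-13 to 2003-06-06 began after the period had already run on 2002-11-12, so it has no tolling effect.
None of the other events listed affects the running of the period under the stated rules.

2002-11-12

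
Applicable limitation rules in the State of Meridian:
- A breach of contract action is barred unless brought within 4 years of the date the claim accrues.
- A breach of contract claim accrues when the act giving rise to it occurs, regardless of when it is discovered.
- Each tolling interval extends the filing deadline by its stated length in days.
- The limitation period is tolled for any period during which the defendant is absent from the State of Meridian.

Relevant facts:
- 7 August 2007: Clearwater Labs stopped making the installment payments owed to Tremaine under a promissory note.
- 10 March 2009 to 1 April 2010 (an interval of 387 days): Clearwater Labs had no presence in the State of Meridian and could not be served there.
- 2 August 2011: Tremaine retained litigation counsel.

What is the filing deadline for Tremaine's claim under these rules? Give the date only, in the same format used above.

28 August 2012

The claim accrued on 7 August 2007, when the wrongful act occurred.
Adding the 4 years base period to 7 August 2007 gives a deadline of 7 August 2011, before any tolling.
Because the defendant's absence from the jurisdiction ran from 10 March 2009 to 1 April 2010, the deadline is extended by 387 days to 28 August 2012.
None of the other events listed affects the running of the period under the stated rules.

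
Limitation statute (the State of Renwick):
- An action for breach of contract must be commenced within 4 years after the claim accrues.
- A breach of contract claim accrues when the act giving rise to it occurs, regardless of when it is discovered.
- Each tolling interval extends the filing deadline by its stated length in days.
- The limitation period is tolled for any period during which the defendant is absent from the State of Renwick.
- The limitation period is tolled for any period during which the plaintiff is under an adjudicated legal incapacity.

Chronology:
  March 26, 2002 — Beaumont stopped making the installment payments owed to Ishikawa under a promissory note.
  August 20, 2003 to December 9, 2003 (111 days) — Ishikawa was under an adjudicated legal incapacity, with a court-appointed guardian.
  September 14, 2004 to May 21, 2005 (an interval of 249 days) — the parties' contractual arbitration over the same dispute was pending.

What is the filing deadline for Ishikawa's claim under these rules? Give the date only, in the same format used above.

July 15, 2006

The claim accrued on March 26, 2002, the date of the act.
The untolled deadline — 4 years after March 26, 2002 — is March 26, 2006.
The period was tolled for 111 days by the plaintiff's legal incapacity (August 20, 2003 to December 9, 2003), pushing the deadline to July 15, 2006.
Although a pending arbitration ran from September 14, 2004 to May 21, 2005, the stated rules do not make that a tolling event, so it is disregarded.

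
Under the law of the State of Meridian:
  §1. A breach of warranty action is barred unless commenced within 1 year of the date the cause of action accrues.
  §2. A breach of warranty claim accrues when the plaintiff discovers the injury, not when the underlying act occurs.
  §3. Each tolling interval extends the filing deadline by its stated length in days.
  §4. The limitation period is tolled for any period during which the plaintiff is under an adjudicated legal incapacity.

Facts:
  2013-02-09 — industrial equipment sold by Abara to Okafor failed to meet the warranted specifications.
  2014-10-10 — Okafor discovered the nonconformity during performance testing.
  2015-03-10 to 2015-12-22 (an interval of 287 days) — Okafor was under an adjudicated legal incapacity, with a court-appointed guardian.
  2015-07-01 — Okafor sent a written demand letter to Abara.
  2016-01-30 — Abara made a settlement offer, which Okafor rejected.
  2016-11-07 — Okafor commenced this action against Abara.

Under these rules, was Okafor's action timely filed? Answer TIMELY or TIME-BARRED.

TIME-BARRED

The claim did not accrue until Okafor discovered the injury on 2014-10-10; the 2013-02-09 act date does not start the clock under the stated rule.
1 year from 2014-10-10 is 2015-10-10.
The period was tolled for 287 days by the plaintiff's legal incapacity (2015-03-10 to 2015-12-22), pushing the deadline to 2016-07-23.
Nothing else in the chronology tolls or restarts the period.
Filing on 2016-11-07 missed the 2016-07-23 deadline — the action is time-barred.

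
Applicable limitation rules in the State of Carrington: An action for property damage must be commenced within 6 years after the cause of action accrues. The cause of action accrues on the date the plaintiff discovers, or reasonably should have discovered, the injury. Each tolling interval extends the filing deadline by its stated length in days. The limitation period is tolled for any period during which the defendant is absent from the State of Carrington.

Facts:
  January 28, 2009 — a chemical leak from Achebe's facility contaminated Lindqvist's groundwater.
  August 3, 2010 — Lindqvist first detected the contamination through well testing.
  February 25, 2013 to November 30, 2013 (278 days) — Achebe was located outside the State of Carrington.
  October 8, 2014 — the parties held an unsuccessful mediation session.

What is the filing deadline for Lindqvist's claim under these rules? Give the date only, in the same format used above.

May 8, 2017

Accrual is tied to discovery, so the period began on August 3, 2010 rather than on January 28, 2009 when the act occurred.
The untolled deadline — 6 years after August 3, 2010 — is August 3, 2016.
Because the defendant's absence from the jurisdiction ran from February 25, 2013 to November 30, 2013, the deadline is extended by 278 days to May 8, 2017.
The other events in the timeline have no effect on the limitation period under the stated rules.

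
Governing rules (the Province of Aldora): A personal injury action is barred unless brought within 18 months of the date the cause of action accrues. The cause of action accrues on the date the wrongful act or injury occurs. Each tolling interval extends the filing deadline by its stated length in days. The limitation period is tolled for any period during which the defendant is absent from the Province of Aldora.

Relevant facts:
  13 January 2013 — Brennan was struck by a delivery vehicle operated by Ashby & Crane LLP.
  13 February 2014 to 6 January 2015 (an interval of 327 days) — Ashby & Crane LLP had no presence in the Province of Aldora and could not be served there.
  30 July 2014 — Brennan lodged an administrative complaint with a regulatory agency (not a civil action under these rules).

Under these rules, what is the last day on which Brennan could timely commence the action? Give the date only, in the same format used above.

The claim accrued on 13 January 2013, when the wrongful act occurred.
18 months from 13 January 2013 is 13 July 2014.
Because the defendant's absence from the jurisdiction ran from 13 February 2014 to 6 January 2015, the deadline is extended by 327 days to 5 June 2015.
Nothing else in the chronology tolls or restarts the period.

5 June 2015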